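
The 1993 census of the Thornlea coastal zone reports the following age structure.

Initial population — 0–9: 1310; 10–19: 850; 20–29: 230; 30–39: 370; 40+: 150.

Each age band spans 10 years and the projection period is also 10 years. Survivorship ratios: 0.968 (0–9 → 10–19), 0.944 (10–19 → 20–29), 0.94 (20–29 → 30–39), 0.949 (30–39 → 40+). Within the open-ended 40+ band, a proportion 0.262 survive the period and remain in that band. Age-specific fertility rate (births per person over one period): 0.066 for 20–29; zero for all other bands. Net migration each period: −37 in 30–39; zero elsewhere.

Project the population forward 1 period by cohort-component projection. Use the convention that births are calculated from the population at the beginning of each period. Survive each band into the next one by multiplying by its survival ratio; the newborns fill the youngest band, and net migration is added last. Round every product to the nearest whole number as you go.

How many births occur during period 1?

15

(Bands numbered youngest = 1 to oldest = 5.)
Period 1:
Births: 230 * 0.066 = 15
Band 2: 1310 * 0.968 = 1268
Band 3: 850 * 0.944 = 802
Band 4: 230 * 0.94 = 216
Band 5: 370 * 0.949 + 150 * 0.262 = 351 + 39 = 390
Net migration: Band 4 − 37 → 179
→ [15, 1268, 802, 179, 390]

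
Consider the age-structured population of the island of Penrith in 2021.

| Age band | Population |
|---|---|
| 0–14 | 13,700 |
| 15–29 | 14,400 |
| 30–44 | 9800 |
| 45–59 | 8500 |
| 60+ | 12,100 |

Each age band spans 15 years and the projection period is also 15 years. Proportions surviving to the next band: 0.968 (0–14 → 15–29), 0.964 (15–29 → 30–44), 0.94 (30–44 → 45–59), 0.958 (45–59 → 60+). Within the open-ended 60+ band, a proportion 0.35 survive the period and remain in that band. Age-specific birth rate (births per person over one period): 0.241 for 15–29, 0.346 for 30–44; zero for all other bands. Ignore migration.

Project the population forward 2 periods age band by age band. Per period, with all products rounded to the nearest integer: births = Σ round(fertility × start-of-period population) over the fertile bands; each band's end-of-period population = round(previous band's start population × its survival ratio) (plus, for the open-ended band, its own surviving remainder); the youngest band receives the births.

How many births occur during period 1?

Numbering the bands 1..5 from youngest to oldest:
[period 1]
Births: 14400 × 0.241 = 3470, 9800 × 0.346 = 3391 → total 6861
Band 2: 13700 × 0.968 = 13262
Band 3: 14400 × 0.964 = 13882
Band 4: 9800 × 0.94 = 9212
Band 5: 8500 × 0.958 + 12100 × 0.35 = 8143 + 4235 = 12378
End of period: [6861, 13262, 13882, 9212, 12378]

6861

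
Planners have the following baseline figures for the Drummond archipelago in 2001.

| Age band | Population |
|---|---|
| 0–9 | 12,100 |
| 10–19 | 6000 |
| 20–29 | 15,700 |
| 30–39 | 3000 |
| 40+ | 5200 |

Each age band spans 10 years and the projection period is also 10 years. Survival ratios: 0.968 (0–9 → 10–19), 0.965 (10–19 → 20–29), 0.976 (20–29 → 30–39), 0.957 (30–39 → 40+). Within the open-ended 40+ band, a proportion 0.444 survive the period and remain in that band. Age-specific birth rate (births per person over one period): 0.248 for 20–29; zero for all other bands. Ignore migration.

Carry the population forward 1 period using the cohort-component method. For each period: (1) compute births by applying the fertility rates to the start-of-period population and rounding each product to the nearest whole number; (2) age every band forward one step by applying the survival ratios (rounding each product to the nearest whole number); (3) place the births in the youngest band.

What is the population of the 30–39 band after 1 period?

15323

Period 1.
Births: 15700 * 0.248 = 3894
10–19: 12100 * 0.968 = 11713
20–29: 6000 * 0.965 = 5790
30–39: 15700 * 0.976 = 15323
40+: 3000 * 0.957 + 5200 * 0.444 = 2871 + 2309 = 5180
Population now: 0–9=3894, 10–19=11713, 20–29=5790, 30–39=15323, 40+=5180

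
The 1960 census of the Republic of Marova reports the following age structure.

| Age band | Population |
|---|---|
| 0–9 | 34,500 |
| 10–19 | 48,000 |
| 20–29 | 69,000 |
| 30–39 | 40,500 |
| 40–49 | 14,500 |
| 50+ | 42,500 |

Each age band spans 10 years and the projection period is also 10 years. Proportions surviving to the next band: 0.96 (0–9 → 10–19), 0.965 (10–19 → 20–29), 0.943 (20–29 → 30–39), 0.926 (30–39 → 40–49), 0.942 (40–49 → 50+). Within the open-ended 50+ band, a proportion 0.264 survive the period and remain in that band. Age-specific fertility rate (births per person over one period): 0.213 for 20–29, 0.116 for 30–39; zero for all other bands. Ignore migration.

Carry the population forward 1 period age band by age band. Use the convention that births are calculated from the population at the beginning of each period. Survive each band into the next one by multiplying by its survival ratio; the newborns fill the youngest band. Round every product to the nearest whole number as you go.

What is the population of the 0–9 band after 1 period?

Period 1:
Births: 69000 * 0.213 = 14697  |  40500 * 0.116 = 4698 ⇒ total 19395
10–19: 34500 * 0.96 = 33120
20–29: 48000 * 0.965 = 46320
30–39: 69000 * 0.943 = 65067
40–49: 40500 * 0.926 = 37503
50+: 14500 * 0.942 + 42500 * 0.264 = 13659 + 11220 = 24879
Giving 19395 / 33120 / 46320 / 65067 / 37503 / 24879.

19395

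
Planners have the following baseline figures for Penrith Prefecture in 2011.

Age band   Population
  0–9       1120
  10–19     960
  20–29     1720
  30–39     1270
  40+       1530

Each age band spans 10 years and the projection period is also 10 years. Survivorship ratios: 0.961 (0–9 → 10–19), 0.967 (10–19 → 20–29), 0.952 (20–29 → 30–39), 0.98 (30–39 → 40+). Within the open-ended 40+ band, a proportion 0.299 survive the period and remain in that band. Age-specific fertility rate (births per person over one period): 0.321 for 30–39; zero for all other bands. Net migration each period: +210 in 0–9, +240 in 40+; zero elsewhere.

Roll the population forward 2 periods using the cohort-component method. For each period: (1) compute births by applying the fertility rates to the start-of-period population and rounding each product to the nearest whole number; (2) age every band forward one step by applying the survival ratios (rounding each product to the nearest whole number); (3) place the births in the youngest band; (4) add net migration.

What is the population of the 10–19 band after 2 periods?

594

(Bands numbered youngest = 1 to oldest = 5.)
— Period 1 —
Births: 1270 * 0.321 = 408
Band 2: 1120 * 0.961 = 1076
Band 3: 960 * 0.967 = 928
Band 4: 1720 * 0.952 = 1637
Band 5: 1270 * 0.98 + 1530 * 0.299 = 1245 + 457 = 1702
Net migration: Band 1 + 210 → 618; Band 5 + 240 → 1942
Population now: 0–9=618, 10–19=1076, 20–29=928, 30–39=1637, 40+=1942
— Period 2 —
Births: 1637 * 0.321 = 525
Band 2: 618 * 0.961 = 594
Band 3: 1076 * 0.967 = 1040
Band 4: 928 * 0.952 = 883
Band 5: 1637 * 0.98 + 1942 * 0.299 = 1604 + 581 = 2185
Net migration: Band 1 + 210 → 735; Band 5 + 240 → 2425
Population now: 0–9=735, 10–19=594, 20–29=1040, 30–39=883, 40+=2425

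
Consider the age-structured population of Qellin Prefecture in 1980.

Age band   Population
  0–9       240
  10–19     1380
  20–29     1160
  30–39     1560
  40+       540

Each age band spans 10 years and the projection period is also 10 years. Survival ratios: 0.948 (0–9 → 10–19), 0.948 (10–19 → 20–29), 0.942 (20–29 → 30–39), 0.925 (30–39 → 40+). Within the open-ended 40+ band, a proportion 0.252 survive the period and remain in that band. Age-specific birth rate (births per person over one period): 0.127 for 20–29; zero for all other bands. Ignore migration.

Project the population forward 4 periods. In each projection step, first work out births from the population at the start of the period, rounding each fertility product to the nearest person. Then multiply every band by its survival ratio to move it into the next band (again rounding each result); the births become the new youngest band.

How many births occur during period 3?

Call the groups 1 to 5, youngest first.
Period 1:
Births: 1160 * 0.127 = 147
Group 2: 240 * 0.948 = 228
Group 3: 1380 * 0.948 = 1308
Group 4: 1160 * 0.942 = 1093
Group 5: 1560 * 0.925 + 540 * 0.252 = 1443 + 136 = 1579
Giving 147 / 228 / 1308 / 1093 / 1579.
Period 2:
Births: 1308 * 0.127 = 166
Group 2: 147 * 0.948 = 139
Group 3: 228 * 0.948 = 216
Group 4: 1308 * 0.942 = 1232
Group 5: 1093 * 0.925 + 1579 * 0.252 = 1011 + 398 = 1409
Giving 166 / 139 / 216 / 1232 / 1409.
Period 3:
Births: 216 * 0.127 = 27
Group 2: 166 * 0.948 = 157
Group 3: 139 * 0.948 = 132
Group 4: 216 * 0.942 = 203
Group 5: 1232 * 0.925 + 1409 * 0.252 = 1140 + 355 = 1495
Giving 27 / 157 / 132 / 203 / 1495.

27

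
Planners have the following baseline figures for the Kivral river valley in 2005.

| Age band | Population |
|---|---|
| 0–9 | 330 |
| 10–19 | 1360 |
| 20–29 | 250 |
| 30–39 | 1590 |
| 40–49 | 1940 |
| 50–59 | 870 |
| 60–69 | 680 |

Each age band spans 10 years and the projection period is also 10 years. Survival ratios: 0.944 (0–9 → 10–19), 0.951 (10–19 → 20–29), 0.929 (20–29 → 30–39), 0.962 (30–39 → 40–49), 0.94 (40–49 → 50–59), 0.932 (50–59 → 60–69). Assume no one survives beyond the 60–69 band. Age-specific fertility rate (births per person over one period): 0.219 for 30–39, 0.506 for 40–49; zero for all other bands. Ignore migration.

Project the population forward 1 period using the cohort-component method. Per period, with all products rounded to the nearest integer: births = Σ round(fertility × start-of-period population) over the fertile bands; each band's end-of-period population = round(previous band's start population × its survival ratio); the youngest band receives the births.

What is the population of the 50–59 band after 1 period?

1824

Period 1.
Births: 1590 × 0.219 = 348, 1940 × 0.506 = 982 → total 1330
10–19: 330 × 0.944 = 312
20–29: 1360 × 0.951 = 1293
30–39: 250 × 0.929 = 232
40–49: 1590 × 0.962 = 1530
50–59: 1940 × 0.94 = 1824
60–69: 870 × 0.932 = 811
→ [1330, 312, 1293, 232, 1530, 1824, 811]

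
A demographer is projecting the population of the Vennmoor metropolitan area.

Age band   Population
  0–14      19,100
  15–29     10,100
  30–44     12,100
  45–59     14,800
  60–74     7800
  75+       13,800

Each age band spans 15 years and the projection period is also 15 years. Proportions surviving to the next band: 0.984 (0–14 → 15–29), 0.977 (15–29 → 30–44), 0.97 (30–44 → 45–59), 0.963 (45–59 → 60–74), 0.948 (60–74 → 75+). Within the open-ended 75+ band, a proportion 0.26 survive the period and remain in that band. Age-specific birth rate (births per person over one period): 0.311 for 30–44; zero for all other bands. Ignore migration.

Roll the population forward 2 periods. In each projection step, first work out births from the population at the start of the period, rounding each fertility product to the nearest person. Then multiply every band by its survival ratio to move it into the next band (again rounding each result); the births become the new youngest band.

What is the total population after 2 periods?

After projecting period 1:
Births: 12100 × 0.311 = 3763
15–29: 19100 × 0.984 = 18794
30–44: 10100 × 0.977 = 9868
45–59: 12100 × 0.97 = 11737
60–74: 14800 × 0.963 = 14252
75+: 7800 × 0.948 + 13800 × 0.26 = 7394 + 3588 = 10982
Giving 3763 / 18794 / 9868 / 11737 / 14252 / 10982.
After projecting period 2:
Births: 9868 × 0.311 = 3069
15–29: 3763 × 0.984 = 3703
30–44: 18794 × 0.977 = 18362
45–59: 9868 × 0.97 = 9572
60–74: 11737 × 0.963 = 11303
75+: 14252 × 0.948 + 10982 × 0.26 = 13511 + 2855 = 16366
Giving 3069 / 3703 / 18362 / 9572 / 11303 / 16366.
Total after period 2: 3069 + 3703 + 18362 + 9572 + 11303 + 16366 = 62375

62375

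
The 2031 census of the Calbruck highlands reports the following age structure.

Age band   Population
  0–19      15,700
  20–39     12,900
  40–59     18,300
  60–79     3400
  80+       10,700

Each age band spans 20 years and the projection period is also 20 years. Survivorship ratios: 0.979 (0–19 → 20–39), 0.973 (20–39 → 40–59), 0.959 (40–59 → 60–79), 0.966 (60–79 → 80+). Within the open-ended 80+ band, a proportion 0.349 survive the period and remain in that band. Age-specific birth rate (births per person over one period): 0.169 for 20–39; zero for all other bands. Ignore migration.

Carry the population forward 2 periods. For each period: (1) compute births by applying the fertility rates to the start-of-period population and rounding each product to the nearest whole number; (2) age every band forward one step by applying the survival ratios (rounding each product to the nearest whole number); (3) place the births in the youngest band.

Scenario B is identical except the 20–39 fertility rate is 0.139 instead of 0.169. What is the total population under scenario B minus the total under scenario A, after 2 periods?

Numbering the bands 1..5 from youngest to oldest:
Period 1:
Births: 12900 × 0.169 = 2180
Band 2: 15700 × 0.979 = 15370
Band 3: 12900 × 0.973 = 12552
Band 4: 18300 × 0.959 = 17550
Band 5: 3400 × 0.966 + 10700 × 0.349 = 3284 + 3734 = 7018
→ [2180, 15370, 12552, 17550, 7018]
Period 2:
Births: 15370 × 0.169 = 2598
Band 2: 2180 × 0.979 = 2134
Band 3: 15370 × 0.973 = 14955
Band 4: 12552 × 0.959 = 12037
Band 5: 17550 × 0.966 + 7018 × 0.349 = 16953 + 2449 = 19402
→ [2598, 2134, 14955, 12037, 19402]
Scenario A total after 2 periods: 51126
Scenario B projection —
Period 1:
Births: 12900 × 0.139 = 1793
Band 2: 15700 × 0.979 = 15370
Band 3: 12900 × 0.973 = 12552
Band 4: 18300 × 0.959 = 17550
Band 5: 3400 × 0.966 + 10700 × 0.349 = 3284 + 3734 = 7018
→ [1793, 15370, 12552, 17550, 7018]
Period 2:
Births: 15370 × 0.139 = 2136
Band 2: 1793 × 0.979 = 1755
Band 3: 15370 × 0.973 = 14955
Band 4: 12552 × 0.959 = 12037
Band 5: 17550 × 0.966 + 7018 × 0.349 = 16953 + 2449 = 19402
→ [2136, 1755, 14955, 12037, 19402]
Scenario B total after 2 periods: 50285
Difference B − A = 50285 − 51126 = -841

-841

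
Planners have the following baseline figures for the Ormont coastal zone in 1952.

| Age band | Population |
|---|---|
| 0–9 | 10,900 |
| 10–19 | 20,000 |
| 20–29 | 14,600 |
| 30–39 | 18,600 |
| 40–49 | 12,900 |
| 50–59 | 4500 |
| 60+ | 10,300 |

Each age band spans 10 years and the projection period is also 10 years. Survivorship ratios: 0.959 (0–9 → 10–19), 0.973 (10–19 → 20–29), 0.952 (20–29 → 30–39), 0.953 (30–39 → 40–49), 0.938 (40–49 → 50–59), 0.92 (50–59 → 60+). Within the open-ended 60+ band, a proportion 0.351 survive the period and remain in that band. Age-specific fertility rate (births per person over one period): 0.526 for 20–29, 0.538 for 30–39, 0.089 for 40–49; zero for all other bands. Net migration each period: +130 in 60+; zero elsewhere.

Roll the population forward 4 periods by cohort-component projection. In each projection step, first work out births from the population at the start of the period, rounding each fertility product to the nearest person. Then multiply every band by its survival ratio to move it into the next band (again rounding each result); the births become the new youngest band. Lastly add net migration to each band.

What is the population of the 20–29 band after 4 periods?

18001

After projecting period 1:
Births: 14600 × 0.526 = 7680  |  18600 × 0.538 = 10007  |  12900 × 0.089 = 1148 → total 18835
10–19: 10900 × 0.959 = 10453
20–29: 20000 × 0.973 = 19460
30–39: 14600 × 0.952 = 13899
40–49: 18600 × 0.953 = 17726
50–59: 12900 × 0.938 = 12100
60+: 4500 × 0.92 + 10300 × 0.351 = 4140 + 3615 = 7755
Net migration: 60+ + 130 → 7885
Population now: 0–9=18835, 10–19=10453, 20–29=19460, 30–39=13899, 40–49=17726, 50–59=12100, 60+=7885
After projecting period 2:
Births: 19460 × 0.526 = 10236  |  13899 × 0.538 = 7478  |  17726 × 0.089 = 1578 → total 19292
10–19: 18835 × 0.959 = 18063
20–29: 10453 × 0.973 = 10171
30–39: 19460 × 0.952 = 18526
40–49: 13899 × 0.953 = 13246
50–59: 17726 × 0.938 = 16627
60+: 12100 × 0.92 + 7885 × 0.351 = 11132 + 2768 = 13900
Net migration: 60+ + 130 → 14030
Population now: 0–9=19292, 10–19=18063, 20–29=10171, 30–39=18526, 40–49=13246, 50–59=16627, 60+=14030
After projecting period 3:
Births: 10171 × 0.526 = 5350  |  18526 × 0.538 = 9967  |  13246 × 0.089 = 1179 → total 16496
10–19: 19292 × 0.959 = 18501
20–29: 18063 × 0.973 = 17575
30–39: 10171 × 0.952 = 9683
40–49: 18526 × 0.953 = 17655
50–59: 13246 × 0.938 = 12425
60+: 16627 × 0.92 + 14030 × 0.351 = 15297 + 4925 = 20222
Net migration: 60+ + 130 → 20352
Population now: 0–9=16496, 10–19=18501, 20–29=17575, 30–39=9683, 40–49=17655, 50–59=12425, 60+=20352
After projecting period 4:
Births: 17575 × 0.526 = 9244  |  9683 × 0.538 = 5209  |  17655 × 0.089 = 1571 → total 16024
10–19: 16496 × 0.959 = 15820
20–29: 18501 × 0.973 = 18001
30–39: 17575 × 0.952 = 16731
40–49: 9683 × 0.953 = 9228
50–59: 17655 × 0.938 = 16560
60+: 12425 × 0.92 + 20352 × 0.351 = 11431 + 7144 = 18575
Net migration: 60+ + 130 → 18705
Population now: 0–9=16024, 10–19=15820, 20–29=18001, 30–39=16731, 40–49=9228, 50–59=16560, 60+=18705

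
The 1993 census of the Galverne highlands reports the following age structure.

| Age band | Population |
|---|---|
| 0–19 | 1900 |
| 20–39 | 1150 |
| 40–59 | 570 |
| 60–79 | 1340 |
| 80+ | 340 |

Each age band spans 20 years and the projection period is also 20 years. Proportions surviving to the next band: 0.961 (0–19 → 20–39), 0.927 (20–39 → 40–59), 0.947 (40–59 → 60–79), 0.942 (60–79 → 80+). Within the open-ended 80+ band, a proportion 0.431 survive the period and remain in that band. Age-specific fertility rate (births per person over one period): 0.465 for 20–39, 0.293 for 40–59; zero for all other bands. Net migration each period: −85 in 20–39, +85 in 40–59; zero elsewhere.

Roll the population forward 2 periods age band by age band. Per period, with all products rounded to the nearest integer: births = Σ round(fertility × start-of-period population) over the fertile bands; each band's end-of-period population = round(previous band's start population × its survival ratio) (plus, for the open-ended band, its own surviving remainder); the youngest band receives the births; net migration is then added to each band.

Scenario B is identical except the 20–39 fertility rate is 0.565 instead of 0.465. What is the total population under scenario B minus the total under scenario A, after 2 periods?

Period 1.
Births: 1150 × 0.465 = 535 ; 570 × 0.293 = 167 ⇒ total 702
20–39: 1900 × 0.961 = 1826
40–59: 1150 × 0.927 = 1066
60–79: 570 × 0.947 = 540
80+: 1340 × 0.942 + 340 × 0.431 = 1262 + 147 = 1409
Net migration: 20–39 − 85 → 1741; 40–59 + 85 → 1151
End of period: [702, 1741, 1151, 540, 1409]
Period 2.
Births: 1741 × 0.465 = 810 ; 1151 × 0.293 = 337 ⇒ total 1147
20–39: 702 × 0.961 = 675
40–59: 1741 × 0.927 = 1614
60–79: 1151 × 0.947 = 1090
80+: 540 × 0.942 + 1409 × 0.431 = 509 + 607 = 1116
Net migration: 20–39 − 85 → 590; 40–59 + 85 → 1699
End of period: [1147, 590, 1699, 1090, 1116]
Scenario A total after 2 periods: 5642
Scenario B projection —
Period 1.
Births: 1150 × 0.565 = 650 ; 570 × 0.293 = 167 ⇒ total 817
20–39: 1900 × 0.961 = 1826
40–59: 1150 × 0.927 = 1066
60–79: 570 × 0.947 = 540
80+: 1340 × 0.942 + 340 × 0.431 = 1262 + 147 = 1409
Net migration: 20–39 − 85 → 1741; 40–59 + 85 → 1151
End of period: [817, 1741, 1151, 540, 1409]
Period 2.
Births: 1741 × 0.565 = 984 ; 1151 × 0.293 = 337 ⇒ total 1321
20–39: 817 × 0.961 = 785
40–59: 1741 × 0.927 = 1614
60–79: 1151 × 0.947 = 1090
80+: 540 × 0.942 + 1409 × 0.431 = 509 + 607 = 1116
Net migration: 20–39 − 85 → 700; 40–59 + 85 → 1699
End of period: [1321, 700, 1699, 1090, 1116]
Scenario B total after 2 periods: 5926
Difference B − A = 5926 − 5642 = 284

284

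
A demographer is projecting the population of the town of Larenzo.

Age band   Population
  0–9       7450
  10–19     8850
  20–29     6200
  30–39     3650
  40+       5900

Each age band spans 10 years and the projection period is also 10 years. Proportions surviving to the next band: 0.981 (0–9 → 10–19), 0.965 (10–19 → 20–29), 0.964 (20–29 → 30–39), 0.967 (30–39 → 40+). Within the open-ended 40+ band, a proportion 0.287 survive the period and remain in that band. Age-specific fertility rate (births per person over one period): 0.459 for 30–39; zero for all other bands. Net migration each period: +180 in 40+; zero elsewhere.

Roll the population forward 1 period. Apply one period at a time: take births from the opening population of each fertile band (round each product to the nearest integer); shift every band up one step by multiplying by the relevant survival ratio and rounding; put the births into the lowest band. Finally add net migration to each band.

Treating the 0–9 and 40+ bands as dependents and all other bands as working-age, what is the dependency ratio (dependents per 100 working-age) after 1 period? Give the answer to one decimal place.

[period 1]
Births: 3650 × 0.459 = 1675
10–19: 7450 × 0.981 = 7308
20–29: 8850 × 0.965 = 8540
30–39: 6200 × 0.964 = 5977
40+: 3650 × 0.967 + 5900 × 0.287 = 3530 + 1693 = 5223
Net migration: 40+ + 180 → 5403
Giving 1675 / 7308 / 8540 / 5977 / 5403.
Dependents (band 0–9 + band 40+) = 1675 + 5403 = 7078; working-age = 21825; ratio = 7078/21825 × 100 = 32.4

32.4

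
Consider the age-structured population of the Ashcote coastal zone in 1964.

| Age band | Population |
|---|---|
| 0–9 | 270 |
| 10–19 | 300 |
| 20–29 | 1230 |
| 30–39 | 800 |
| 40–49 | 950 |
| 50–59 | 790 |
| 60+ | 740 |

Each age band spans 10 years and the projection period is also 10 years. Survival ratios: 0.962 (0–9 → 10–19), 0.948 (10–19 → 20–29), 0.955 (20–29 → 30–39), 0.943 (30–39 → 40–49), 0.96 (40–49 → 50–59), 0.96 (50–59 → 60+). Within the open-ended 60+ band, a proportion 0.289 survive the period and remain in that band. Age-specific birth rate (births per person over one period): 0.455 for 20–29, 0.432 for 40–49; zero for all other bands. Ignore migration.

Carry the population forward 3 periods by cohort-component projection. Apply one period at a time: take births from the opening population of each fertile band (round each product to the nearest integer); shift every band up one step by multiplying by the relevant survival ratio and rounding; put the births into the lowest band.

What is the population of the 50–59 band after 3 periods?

Let band 1 be 0–9 through band 7 = 60+.
[period 1]
Births: 1230 * 0.455 = 560  |  950 * 0.432 = 410 — total 970
Band 2: 270 * 0.962 = 260
Band 3: 300 * 0.948 = 284
Band 4: 1230 * 0.955 = 1175
Band 5: 800 * 0.943 = 754
Band 6: 950 * 0.96 = 912
Band 7: 790 * 0.96 + 740 * 0.289 = 758 + 214 = 972
End of period: [970, 260, 284, 1175, 754, 912, 972]
[period 2]
Births: 284 * 0.455 = 129  |  754 * 0.432 = 326 — total 455
Band 2: 970 * 0.962 = 933
Band 3: 260 * 0.948 = 246
Band 4: 284 * 0.955 = 271
Band 5: 1175 * 0.943 = 1108
Band 6: 754 * 0.96 = 724
Band 7: 912 * 0.96 + 972 * 0.289 = 876 + 281 = 1157
End of period: [455, 933, 246, 271, 1108, 724, 1157]
[period 3]
Births: 246 * 0.455 = 112  |  1108 * 0.432 = 479 — total 591
Band 2: 455 * 0.962 = 438
Band 3: 933 * 0.948 = 884
Band 4: 246 * 0.955 = 235
Band 5: 271 * 0.943 = 256
Band 6: 1108 * 0.96 = 1064
Band 7: 724 * 0.96 + 1157 * 0.289 = 695 + 334 = 1029
End of period: [591, 438, 884, 235, 256, 1064, 1029]

1064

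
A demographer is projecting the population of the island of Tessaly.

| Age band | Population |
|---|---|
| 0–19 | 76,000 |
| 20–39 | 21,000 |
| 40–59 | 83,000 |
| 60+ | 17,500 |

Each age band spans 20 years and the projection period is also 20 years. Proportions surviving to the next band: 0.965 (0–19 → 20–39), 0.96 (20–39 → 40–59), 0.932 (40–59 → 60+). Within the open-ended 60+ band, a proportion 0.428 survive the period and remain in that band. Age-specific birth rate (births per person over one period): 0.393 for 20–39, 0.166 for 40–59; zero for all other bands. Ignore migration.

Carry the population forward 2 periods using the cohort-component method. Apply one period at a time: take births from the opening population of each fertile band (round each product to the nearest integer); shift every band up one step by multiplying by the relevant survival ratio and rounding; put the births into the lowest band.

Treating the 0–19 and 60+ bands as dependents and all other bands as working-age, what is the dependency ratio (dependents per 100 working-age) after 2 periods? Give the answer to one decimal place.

95.2

[period 1]
Births: 21000 × 0.393 = 8253  |  83000 × 0.166 = 13778 → total 22031
20–39: 76000 × 0.965 = 73340
40–59: 21000 × 0.96 = 20160
60+: 83000 × 0.932 + 17500 × 0.428 = 77356 + 7490 = 84846
Giving 22031 / 73340 / 20160 / 84846.
[period 2]
Births: 73340 × 0.393 = 28823  |  20160 × 0.166 = 3347 → total 32170
20–39: 22031 × 0.965 = 21260
40–59: 73340 × 0.96 = 70406
60+: 20160 × 0.932 + 84846 × 0.428 = 18789 + 36314 = 55103
Giving 32170 / 21260 / 70406 / 55103.
Dependents (band 0–19 + band 60+) = 32170 + 55103 = 87273; working-age = 91666; ratio = 87273/91666 × 100 = 95.2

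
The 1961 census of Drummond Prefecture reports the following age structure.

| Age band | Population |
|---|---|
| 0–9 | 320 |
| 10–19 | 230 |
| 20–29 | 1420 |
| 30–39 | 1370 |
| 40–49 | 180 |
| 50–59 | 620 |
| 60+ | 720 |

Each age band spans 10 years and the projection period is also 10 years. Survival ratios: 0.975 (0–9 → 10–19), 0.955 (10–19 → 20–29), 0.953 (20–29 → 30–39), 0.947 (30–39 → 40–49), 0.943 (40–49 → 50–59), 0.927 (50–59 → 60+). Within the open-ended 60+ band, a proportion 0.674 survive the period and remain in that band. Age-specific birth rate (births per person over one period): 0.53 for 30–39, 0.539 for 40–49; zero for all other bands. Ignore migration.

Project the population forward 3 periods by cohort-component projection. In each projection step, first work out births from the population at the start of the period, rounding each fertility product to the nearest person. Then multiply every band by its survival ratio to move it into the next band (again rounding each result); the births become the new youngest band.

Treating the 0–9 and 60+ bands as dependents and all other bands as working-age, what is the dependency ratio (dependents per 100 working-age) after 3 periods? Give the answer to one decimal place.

65.7

Numbering the bands 1..7 from youngest to oldest:
Period 1:
Births: 1370 × 0.53 = 726  |  180 × 0.539 = 97 → 823
Band 2: 320 × 0.975 = 312
Band 3: 230 × 0.955 = 220
Band 4: 1420 × 0.953 = 1353
Band 5: 1370 × 0.947 = 1297
Band 6: 180 × 0.943 = 170
Band 7: 620 × 0.927 + 720 × 0.674 = 575 + 485 = 1060
Giving 823 / 312 / 220 / 1353 / 1297 / 170 / 1060.
Period 2:
Births: 1353 × 0.53 = 717  |  1297 × 0.539 = 699 → 1416
Band 2: 823 × 0.975 = 802
Band 3: 312 × 0.955 = 298
Band 4: 220 × 0.953 = 210
Band 5: 1353 × 0.947 = 1281
Band 6: 1297 × 0.943 = 1223
Band 7: 170 × 0.927 + 1060 × 0.674 = 158 + 714 = 872
Giving 1416 / 802 / 298 / 210 / 1281 / 1223 / 872.
Period 3:
Births: 210 × 0.53 = 111  |  1281 × 0.539 = 690 → 801
Band 2: 1416 × 0.975 = 1381
Band 3: 802 × 0.955 = 766
Band 4: 298 × 0.953 = 284
Band 5: 210 × 0.947 = 199
Band 6: 1281 × 0.943 = 1208
Band 7: 1223 × 0.927 + 872 × 0.674 = 1134 + 588 = 1722
Giving 801 / 1381 / 766 / 284 / 199 / 1208 / 1722.
Dependents (band 0–9 + band 60+) = 801 + 1722 = 2523; working-age = 3838; ratio = 2523/3838 × 100 = 65.7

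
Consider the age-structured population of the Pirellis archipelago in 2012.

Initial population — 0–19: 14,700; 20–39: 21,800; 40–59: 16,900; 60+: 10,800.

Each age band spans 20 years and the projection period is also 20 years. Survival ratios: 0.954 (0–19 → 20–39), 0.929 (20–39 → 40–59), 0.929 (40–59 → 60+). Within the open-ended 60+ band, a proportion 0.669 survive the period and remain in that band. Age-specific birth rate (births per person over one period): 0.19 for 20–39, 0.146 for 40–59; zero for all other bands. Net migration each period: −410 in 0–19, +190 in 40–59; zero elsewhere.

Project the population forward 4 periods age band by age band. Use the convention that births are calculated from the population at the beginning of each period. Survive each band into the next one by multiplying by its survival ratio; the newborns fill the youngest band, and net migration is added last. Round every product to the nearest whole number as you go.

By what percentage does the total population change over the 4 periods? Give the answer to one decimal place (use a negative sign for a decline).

-41.5

— Period 1 —
Births: 21800 × 0.19 = 4142 ; 16900 × 0.146 = 2467 — total 6609
20–39: 14700 × 0.954 = 14024
40–59: 21800 × 0.929 = 20252
60+: 16900 × 0.929 + 10800 × 0.669 = 15700 + 7225 = 22925
Net migration: 0–19 − 410 → 6199; 40–59 + 190 → 20442
Population now: 0–19=6199, 20–39=14024, 40–59=20442, 60+=22925
— Period 2 —
Births: 14024 × 0.19 = 2665 ; 20442 × 0.146 = 2985 — total 5650
20–39: 6199 × 0.954 = 5914
40–59: 14024 × 0.929 = 13028
60+: 20442 × 0.929 + 22925 × 0.669 = 18991 + 15337 = 34328
Net migration: 0–19 − 410 → 5240; 40–59 + 190 → 13218
Population now: 0–19=5240, 20–39=5914, 40–59=13218, 60+=34328
— Period 3 —
Births: 5914 × 0.19 = 1124 ; 13218 × 0.146 = 1930 — total 3054
20–39: 5240 × 0.954 = 4999
40–59: 5914 × 0.929 = 5494
60+: 13218 × 0.929 + 34328 × 0.669 = 12280 + 22965 = 35245
Net migration: 0–19 − 410 → 2644; 40–59 + 190 → 5684
Population now: 0–19=2644, 20–39=4999, 40–59=5684, 60+=35245
— Period 4 —
Births: 4999 × 0.19 = 950 ; 5684 × 0.146 = 830 — total 1780
20–39: 2644 × 0.954 = 2522
40–59: 4999 × 0.929 = 4644
60+: 5684 × 0.929 + 35245 × 0.669 = 5280 + 23579 = 28859
Net migration: 0–19 − 410 → 1370; 40–59 + 190 → 4834
Population now: 0–19=1370, 20–39=2522, 40–59=4834, 60+=28859
Total: 64200 → 37585; change = -26615; percentage change = -41.5%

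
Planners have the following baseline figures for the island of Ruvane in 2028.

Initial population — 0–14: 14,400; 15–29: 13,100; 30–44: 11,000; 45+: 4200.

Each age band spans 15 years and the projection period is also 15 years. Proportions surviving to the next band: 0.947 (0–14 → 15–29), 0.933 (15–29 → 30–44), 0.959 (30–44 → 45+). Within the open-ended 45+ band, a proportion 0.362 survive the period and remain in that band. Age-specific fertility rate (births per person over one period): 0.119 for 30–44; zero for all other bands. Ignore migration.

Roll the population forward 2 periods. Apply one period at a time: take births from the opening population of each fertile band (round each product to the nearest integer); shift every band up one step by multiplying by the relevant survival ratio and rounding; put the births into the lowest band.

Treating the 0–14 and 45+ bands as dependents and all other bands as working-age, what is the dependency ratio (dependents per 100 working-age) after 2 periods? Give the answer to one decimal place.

[period 1]
Births: 11000 × 0.119 = 1309
15–29: 14400 × 0.947 = 13637
30–44: 13100 × 0.933 = 12222
45+: 11000 × 0.959 + 4200 × 0.362 = 10549 + 1520 = 12069
End of period: [1309, 13637, 12222, 12069]
[period 2]
Births: 12222 × 0.119 = 1454
15–29: 1309 × 0.947 = 1240
30–44: 13637 × 0.933 = 12723
45+: 12222 × 0.959 + 12069 × 0.362 = 11721 + 4369 = 16090
End of period: [1454, 1240, 12723, 16090]
Dependents (band 0–14 + band 45+) = 1454 + 16090 = 17544; working-age = 13963; ratio = 17544/13963 × 100 = 125.6

125.6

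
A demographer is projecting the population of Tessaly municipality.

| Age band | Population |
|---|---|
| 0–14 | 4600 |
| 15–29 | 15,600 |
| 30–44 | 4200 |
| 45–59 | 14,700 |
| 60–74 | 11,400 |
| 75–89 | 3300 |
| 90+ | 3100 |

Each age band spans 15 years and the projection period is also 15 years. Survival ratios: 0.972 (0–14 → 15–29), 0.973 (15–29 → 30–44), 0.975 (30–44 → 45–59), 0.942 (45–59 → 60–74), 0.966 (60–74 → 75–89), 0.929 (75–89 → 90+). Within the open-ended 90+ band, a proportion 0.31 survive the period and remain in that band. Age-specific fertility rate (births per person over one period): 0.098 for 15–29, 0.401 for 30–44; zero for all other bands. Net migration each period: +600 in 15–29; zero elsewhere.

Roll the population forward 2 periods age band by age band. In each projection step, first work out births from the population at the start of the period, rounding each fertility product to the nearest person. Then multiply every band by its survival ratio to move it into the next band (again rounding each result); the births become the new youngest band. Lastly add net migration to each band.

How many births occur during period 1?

Period 1:
Births: 15600 × 0.098 = 1529, 4200 × 0.401 = 1684 ⇒ total 3213
15–29: 4600 × 0.972 = 4471
30–44: 15600 × 0.973 = 15179
45–59: 4200 × 0.975 = 4095
60–74: 14700 × 0.942 = 13847
75–89: 11400 × 0.966 = 11012
90+: 3300 × 0.929 + 3100 × 0.31 = 3066 + 961 = 4027
Net migration: 15–29 + 600 → 5071
→ [3213, 5071, 15179, 4095, 13847, 11012, 4027]

3213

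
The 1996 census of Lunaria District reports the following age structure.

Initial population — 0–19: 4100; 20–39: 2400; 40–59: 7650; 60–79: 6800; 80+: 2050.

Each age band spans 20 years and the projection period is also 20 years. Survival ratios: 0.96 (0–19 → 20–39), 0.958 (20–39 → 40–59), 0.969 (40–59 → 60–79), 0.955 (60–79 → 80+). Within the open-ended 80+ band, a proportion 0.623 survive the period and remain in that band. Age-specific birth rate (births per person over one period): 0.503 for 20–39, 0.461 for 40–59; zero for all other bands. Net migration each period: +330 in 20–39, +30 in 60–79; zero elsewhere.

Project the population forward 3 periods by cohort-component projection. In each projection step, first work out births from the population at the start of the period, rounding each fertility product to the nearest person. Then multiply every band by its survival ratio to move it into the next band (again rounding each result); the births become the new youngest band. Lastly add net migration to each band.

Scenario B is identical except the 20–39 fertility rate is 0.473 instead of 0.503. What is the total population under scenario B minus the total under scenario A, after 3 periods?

Let group 1 be 0–19 through group 5 = 80+.
— Period 1 —
Births: 2400 * 0.503 = 1207  |  7650 * 0.461 = 3527 — total 4734
Group 2: 4100 * 0.96 = 3936
Group 3: 2400 * 0.958 = 2299
Group 4: 7650 * 0.969 = 7413
Group 5: 6800 * 0.955 + 2050 * 0.623 = 6494 + 1277 = 7771
Net migration: Group 2 + 330 → 4266; Group 4 + 30 → 7443
→ [4734, 4266, 2299, 7443, 7771]
— Period 2 —
Births: 4266 * 0.503 = 2146  |  2299 * 0.461 = 1060 — total 3206
Group 2: 4734 * 0.96 = 4545
Group 3: 4266 * 0.958 = 4087
Group 4: 2299 * 0.969 = 2228
Group 5: 7443 * 0.955 + 7771 * 0.623 = 7108 + 4841 = 11949
Net migration: Group 2 + 330 → 4875; Group 4 + 30 → 2258
→ [3206, 4875, 4087, 2258, 11949]
— Period 3 —
Births: 4875 * 0.503 = 2452  |  4087 * 0.461 = 1884 — total 4336
Group 2: 3206 * 0.96 = 3078
Group 3: 4875 * 0.958 = 4670
Group 4: 4087 * 0.969 = 3960
Group 5: 2258 * 0.955 + 11949 * 0.623 = 2156 + 7444 = 9600
Net migration: Group 2 + 330 → 3408; Group 4 + 30 → 3990
→ [4336, 3408, 4670, 3990, 9600]
Scenario A total after 3 periods: 26004
Scenario B projection —
— Period 1 —
Births: 2400 * 0.473 = 1135  |  7650 * 0.461 = 3527 — total 4662
Group 2: 4100 * 0.96 = 3936
Group 3: 2400 * 0.958 = 2299
Group 4: 7650 * 0.969 = 7413
Group 5: 6800 * 0.955 + 2050 * 0.623 = 6494 + 1277 = 7771
Net migration: Group 2 + 330 → 4266; Group 4 + 30 → 7443
→ [4662, 4266, 2299, 7443, 7771]
— Period 2 —
Births: 4266 * 0.473 = 2018  |  2299 * 0.461 = 1060 — total 3078
Group 2: 4662 * 0.96 = 4476
Group 3: 4266 * 0.958 = 4087
Group 4: 2299 * 0.969 = 2228
Group 5: 7443 * 0.955 + 7771 * 0.623 = 7108 + 4841 = 11949
Net migration: Group 2 + 330 → 4806; Group 4 + 30 → 2258
→ [3078, 4806, 4087, 2258, 11949]
— Period 3 —
Births: 4806 * 0.473 = 2273  |  4087 * 0.461 = 1884 — total 4157
Group 2: 3078 * 0.96 = 2955
Group 3: 4806 * 0.958 = 4604
Group 4: 4087 * 0.969 = 3960
Group 5: 2258 * 0.955 + 11949 * 0.623 = 2156 + 7444 = 9600
Net migration: Group 2 + 330 → 3285; Group 4 + 30 → 3990
→ [4157, 3285, 4604, 3990, 9600]
Scenario B total after 3 periods: 25636
Difference B − A = 25636 − 26004 = -368

-368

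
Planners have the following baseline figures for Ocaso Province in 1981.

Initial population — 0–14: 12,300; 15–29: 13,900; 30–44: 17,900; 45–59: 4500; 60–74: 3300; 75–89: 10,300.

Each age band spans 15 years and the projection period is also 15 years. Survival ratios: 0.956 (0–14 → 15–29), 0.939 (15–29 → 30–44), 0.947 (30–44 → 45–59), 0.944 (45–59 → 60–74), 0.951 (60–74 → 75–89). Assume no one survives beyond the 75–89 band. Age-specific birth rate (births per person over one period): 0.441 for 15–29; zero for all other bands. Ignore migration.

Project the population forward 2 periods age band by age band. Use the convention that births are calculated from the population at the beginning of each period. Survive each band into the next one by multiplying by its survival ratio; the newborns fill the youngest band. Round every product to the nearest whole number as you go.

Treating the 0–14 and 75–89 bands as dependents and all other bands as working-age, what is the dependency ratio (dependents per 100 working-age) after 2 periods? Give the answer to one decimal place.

Period 1:
Births: 13900 * 0.441 = 6130
15–29: 12300 * 0.956 = 11759
30–44: 13900 * 0.939 = 13052
45–59: 17900 * 0.947 = 16951
60–74: 4500 * 0.944 = 4248
75–89: 3300 * 0.951 = 3138
Population now: 0–14=6130, 15–29=11759, 30–44=13052, 45–59=16951, 60–74=4248, 75–89=3138
Period 2:
Births: 11759 * 0.441 = 5186
15–29: 6130 * 0.956 = 5860
30–44: 11759 * 0.939 = 11042
45–59: 13052 * 0.947 = 12360
60–74: 16951 * 0.944 = 16002
75–89: 4248 * 0.951 = 4040
Population now: 0–14=5186, 15–29=5860, 30–44=11042, 45–59=12360, 60–74=16002, 75–89=4040
Dependents (band 0–14 + band 75–89) = 5186 + 4040 = 9226; working-age = 45264; ratio = 9226/45264 × 100 = 20.4

20.4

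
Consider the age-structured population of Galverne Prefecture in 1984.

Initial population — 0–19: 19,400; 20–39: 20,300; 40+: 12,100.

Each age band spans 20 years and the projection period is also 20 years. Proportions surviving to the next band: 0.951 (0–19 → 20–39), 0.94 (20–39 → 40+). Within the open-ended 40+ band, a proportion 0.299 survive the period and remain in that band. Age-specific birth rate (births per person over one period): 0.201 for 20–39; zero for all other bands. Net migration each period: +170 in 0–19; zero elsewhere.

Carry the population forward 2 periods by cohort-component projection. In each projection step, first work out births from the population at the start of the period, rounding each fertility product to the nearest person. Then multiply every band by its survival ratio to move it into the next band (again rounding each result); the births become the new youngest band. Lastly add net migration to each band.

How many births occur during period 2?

(Groups numbered youngest = 1 to oldest = 3.)
Period 1.
Births: 20300 × 0.201 = 4080
Group 2: 19400 × 0.951 = 18449
Group 3: 20300 × 0.94 + 12100 × 0.299 = 19082 + 3618 = 22700
Net migration: Group 1 + 170 → 4250
→ [4250, 18449, 22700]
Period 2.
Births: 18449 × 0.201 = 3708
Group 2: 4250 × 0.951 = 4042
Group 3: 18449 × 0.94 + 22700 × 0.299 = 17342 + 6787 = 24129
Net migration: Group 1 + 170 → 3878
→ [3878, 4042, 24129]

3708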